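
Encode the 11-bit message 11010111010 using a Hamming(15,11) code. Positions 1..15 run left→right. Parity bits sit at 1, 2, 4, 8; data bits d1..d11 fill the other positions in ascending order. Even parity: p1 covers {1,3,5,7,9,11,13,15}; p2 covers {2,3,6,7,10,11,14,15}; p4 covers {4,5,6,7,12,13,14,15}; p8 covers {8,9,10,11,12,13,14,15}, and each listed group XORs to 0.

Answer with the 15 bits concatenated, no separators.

011010100111010

Place data at non-parity positions: p1 p2 1 p4 1 0 1 p8 0 1 1 1 0 1 0
p1 (pos 1,3,5,7,9,11,13,15): XOR of data positions = 1⊕1⊕1⊕0⊕1⊕0⊕0 = 0
p2 (pos 2,3,6,7,10,11,14,15): XOR of data positions = 1⊕0⊕1⊕1⊕1⊕1⊕0 = 1
p4 (pos 4,5,6,7,12,13,14,15): XOR of data positions = 1⊕0⊕1⊕1⊕0⊕1⊕0 = 0
p8 (pos 8,9,10,11,12,13,14,15): XOR of data positions = 0⊕1⊕1⊕1⊕0⊕1⊕0 = 0
Codeword: 011010100111010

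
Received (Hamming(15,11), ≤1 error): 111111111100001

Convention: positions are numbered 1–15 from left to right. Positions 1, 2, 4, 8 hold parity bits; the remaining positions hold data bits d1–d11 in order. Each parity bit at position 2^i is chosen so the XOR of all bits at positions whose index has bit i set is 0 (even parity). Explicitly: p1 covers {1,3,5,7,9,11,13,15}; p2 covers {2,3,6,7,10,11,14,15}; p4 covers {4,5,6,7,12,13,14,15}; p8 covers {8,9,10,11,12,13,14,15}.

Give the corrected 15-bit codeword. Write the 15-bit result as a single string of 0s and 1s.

s1 (pos 1,3,5,7,9,11,13,15): 1⊕1⊕1⊕1⊕1⊕0⊕0⊕1 = 0
s2 (pos 2,3,6,7,10,11,14,15): 1⊕1⊕1⊕1⊕1⊕0⊕0⊕1 = 0
s4 (pos 4,5,6,7,12,13,14,15): 1⊕1⊕1⊕1⊕0⊕0⊕0⊕1 = 1
s8 (pos 8,9,10,11,12,13,14,15): 1⊕1⊕1⊕0⊕0⊕0⊕0⊕1 = 0
Syndrome s8…s1 = 0100 → error at position 4.
Flip position 4: 111111111100001 → 111011111100001

111011111100001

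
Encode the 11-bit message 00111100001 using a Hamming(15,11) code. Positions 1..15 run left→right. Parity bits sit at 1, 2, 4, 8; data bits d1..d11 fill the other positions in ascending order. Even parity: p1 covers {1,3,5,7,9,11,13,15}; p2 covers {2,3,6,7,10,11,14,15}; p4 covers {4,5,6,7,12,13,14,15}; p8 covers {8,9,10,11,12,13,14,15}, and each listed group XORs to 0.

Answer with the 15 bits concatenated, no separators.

Place data at non-parity positions: p1 p2 0 p4 0 1 1 p8 1 1 0 0 0 0 1
p1 (pos 1,3,5,7,9,11,13,15): XOR of data positions = 0⊕0⊕1⊕1⊕0⊕0⊕1 = 1
p2 (pos 2,3,6,7,10,11,14,15): XOR of data positions = 0⊕1⊕1⊕1⊕0⊕0⊕1 = 0
p4 (pos 4,5,6,7,12,13,14,15): XOR of data positions = 0⊕1⊕1⊕0⊕0⊕0⊕1 = 1
p8 (pos 8,9,10,11,12,13,14,15): XOR of data positions = 1⊕1⊕0⊕0⊕0⊕0⊕1 = 1
Codeword: 100101111100001

100101111100001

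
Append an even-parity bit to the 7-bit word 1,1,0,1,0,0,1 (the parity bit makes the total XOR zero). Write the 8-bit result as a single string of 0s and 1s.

11010010

XOR of the 7 data bits: 1⊕1⊕0⊕1⊕0⊕0⊕1 = 0
Parity bit = 0 (so all 8 bits XOR to 0).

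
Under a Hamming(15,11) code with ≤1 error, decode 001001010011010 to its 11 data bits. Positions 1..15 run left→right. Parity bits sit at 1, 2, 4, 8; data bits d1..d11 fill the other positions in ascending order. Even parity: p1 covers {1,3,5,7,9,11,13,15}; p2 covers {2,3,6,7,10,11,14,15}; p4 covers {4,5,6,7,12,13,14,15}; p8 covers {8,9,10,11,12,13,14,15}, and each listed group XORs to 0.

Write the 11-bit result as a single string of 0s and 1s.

s1 (pos 1,3,5,7,9,11,13,15): 0⊕1⊕0⊕0⊕0⊕1⊕0⊕0 = 0
s2 (pos 2,3,6,7,10,11,14,15): 0⊕1⊕1⊕0⊕0⊕1⊕1⊕0 = 0
s4 (pos 4,5,6,7,12,13,14,15): 0⊕0⊕1⊕0⊕1⊕0⊕1⊕0 = 1
s8 (pos 8,9,10,11,12,13,14,15): 1⊕0⊕0⊕1⊕1⊕0⊕1⊕0 = 0
Syndrome s8…s1 = 0100 → error at position 4.
Flip position 4: 001001010011010 → 001101010011010
Read data bits from positions 3,5,6,7,9,10,11,12,13,14,15: 10100011010

10100011010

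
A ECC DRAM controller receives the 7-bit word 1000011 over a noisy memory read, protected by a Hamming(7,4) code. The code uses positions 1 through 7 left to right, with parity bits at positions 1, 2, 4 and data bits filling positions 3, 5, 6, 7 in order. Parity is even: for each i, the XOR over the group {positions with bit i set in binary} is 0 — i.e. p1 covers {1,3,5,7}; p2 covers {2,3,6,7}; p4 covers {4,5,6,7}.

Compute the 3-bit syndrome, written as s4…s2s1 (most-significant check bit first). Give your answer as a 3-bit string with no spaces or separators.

000

s1 (pos 1,3,5,7): 1⊕0⊕0⊕1 = 0
s2 (pos 2,3,6,7): 0⊕0⊕1⊕1 = 0
s4 (pos 4,5,6,7): 0⊕0⊕1⊕1 = 0
Syndrome s4…s1 = 000 → no error.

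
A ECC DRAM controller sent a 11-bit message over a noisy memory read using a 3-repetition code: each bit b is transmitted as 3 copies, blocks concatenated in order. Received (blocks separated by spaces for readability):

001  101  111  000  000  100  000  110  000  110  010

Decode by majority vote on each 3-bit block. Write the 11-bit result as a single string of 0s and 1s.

01100001010

Block 1 (001): 1 one → 0
Block 2 (101): 2 ones → 1
Block 3 (111): 3 ones → 1
Block 4 (000): 0 ones → 0
Block 5 (000): 0 ones → 0
Block 6 (100): 1 one → 0
Block 7 (000): 0 ones → 0
Block 8 (110): 2 ones → 1
Block 9 (000): 0 ones → 0
Block 10 (110): 2 ones → 1
Block 11 (010): 1 one → 0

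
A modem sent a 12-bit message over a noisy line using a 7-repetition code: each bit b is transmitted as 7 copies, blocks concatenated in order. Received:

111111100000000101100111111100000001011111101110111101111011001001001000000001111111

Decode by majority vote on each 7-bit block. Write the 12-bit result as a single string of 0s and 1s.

Block 1 (1111111): 7 ones → 1
Block 2 (0000000): 0 ones → 0
Block 3 (0101100): 3 ones → 0
Block 4 (1111111): 7 ones → 1
Block 5 (0000000): 0 ones → 0
Block 6 (1011111): 6 ones → 1
Block 7 (1011101): 5 ones → 1
Block 8 (1110111): 6 ones → 1
Block 9 (1011001): 4 ones → 1
Block 10 (0010010): 2 ones → 0
Block 11 (0000000): 0 ones → 0
Block 12 (1111111): 7 ones → 1

100101111001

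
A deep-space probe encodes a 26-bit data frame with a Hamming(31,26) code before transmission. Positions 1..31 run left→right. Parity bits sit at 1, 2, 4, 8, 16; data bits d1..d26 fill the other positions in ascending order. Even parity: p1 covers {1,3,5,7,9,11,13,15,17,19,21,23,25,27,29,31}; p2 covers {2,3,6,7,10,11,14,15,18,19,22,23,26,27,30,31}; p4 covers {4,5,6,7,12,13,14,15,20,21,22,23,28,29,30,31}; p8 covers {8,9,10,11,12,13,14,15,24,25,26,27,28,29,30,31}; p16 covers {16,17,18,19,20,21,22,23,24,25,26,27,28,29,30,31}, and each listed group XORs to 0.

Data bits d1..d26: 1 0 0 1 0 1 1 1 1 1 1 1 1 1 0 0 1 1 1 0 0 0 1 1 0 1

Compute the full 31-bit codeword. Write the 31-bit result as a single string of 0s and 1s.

Place data at non-parity positions: p1 p2 1 p4 0 0 1 p8 0 1 1 1 1 1 1 p16 1 1 1 0 0 1 1 1 0 0 0 1 1 0 1
p1 (pos 1,3,5,7,9,11,13,15,17,19,21,23,25,27,29,31): XOR of data positions = 1⊕0⊕1⊕0⊕1⊕1⊕1⊕1⊕1⊕0⊕1⊕0⊕0⊕1⊕1 = 0
p2 (pos 2,3,6,7,10,11,14,15,18,19,22,23,26,27,30,31): XOR of data positions = 1⊕0⊕1⊕1⊕1⊕1⊕1⊕1⊕1⊕1⊕1⊕0⊕0⊕0⊕1 = 1
p4 (pos 4,5,6,7,12,13,14,15,20,21,22,23,28,29,30,31): XOR of data positions = 0⊕0⊕1⊕1⊕1⊕1⊕1⊕0⊕0⊕1⊕1⊕1⊕1⊕0⊕1 = 0
p8 (pos 8,9,10,11,12,13,14,15,24,25,26,27,28,29,30,31): XOR of data positions = 0⊕1⊕1⊕1⊕1⊕1⊕1⊕1⊕0⊕0⊕0⊕1⊕1⊕0⊕1 = 0
p16 (pos 16,17,18,19,20,21,22,23,24,25,26,27,28,29,30,31): XOR of data positions = 1⊕1⊕1⊕0⊕0⊕1⊕1⊕1⊕0⊕0⊕0⊕1⊕1⊕0⊕1 = 1
Codeword: 0110001001111111111001110001101

0110001001111111111001110001101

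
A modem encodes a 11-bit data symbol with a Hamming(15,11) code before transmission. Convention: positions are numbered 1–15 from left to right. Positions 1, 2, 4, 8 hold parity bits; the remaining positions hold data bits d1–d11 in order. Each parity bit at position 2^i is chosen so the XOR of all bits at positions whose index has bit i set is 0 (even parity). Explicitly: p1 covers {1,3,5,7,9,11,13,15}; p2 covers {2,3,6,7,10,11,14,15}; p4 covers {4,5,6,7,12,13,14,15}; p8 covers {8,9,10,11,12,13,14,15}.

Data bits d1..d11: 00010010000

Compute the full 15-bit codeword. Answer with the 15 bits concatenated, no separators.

Place data at non-parity positions: p1 p2 0 p4 0 0 1 p8 0 0 1 0 0 0 0
p1 (pos 1,3,5,7,9,11,13,15): XOR of data positions = 0⊕0⊕1⊕0⊕1⊕0⊕0 = 0
p2 (pos 2,3,6,7,10,11,14,15): XOR of data positions = 0⊕0⊕1⊕0⊕1⊕0⊕0 = 0
p4 (pos 4,5,6,7,12,13,14,15): XOR of data positions = 0⊕0⊕1⊕0⊕0⊕0⊕0 = 1
p8 (pos 8,9,10,11,12,13,14,15): XOR of data positions = 0⊕0⊕1⊕0⊕0⊕0⊕0 = 1
Codeword: 000100110010000

000100110010000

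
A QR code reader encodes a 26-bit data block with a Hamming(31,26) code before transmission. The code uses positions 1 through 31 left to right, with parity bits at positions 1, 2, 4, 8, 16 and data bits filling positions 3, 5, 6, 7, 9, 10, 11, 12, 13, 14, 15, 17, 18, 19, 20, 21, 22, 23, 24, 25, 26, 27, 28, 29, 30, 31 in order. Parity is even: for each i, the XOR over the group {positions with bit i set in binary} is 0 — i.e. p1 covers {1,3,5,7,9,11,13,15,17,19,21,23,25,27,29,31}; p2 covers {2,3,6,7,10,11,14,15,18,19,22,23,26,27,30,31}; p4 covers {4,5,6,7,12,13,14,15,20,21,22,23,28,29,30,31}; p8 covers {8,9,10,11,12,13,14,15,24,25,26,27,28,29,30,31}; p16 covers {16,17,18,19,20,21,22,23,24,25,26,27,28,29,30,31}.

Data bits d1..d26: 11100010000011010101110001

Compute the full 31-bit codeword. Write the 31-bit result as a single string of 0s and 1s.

Place data at non-parity positions: p1 p2 1 p4 1 1 0 p8 0 0 1 0 0 0 0 p16 0 1 1 0 1 0 1 0 1 1 1 0 0 0 1
p1 (pos 1,3,5,7,9,11,13,15,17,19,21,23,25,27,29,31): XOR of data positions = 1⊕1⊕0⊕0⊕1⊕0⊕0⊕0⊕1⊕1⊕1⊕1⊕1⊕0⊕1 = 1
p2 (pos 2,3,6,7,10,11,14,15,18,19,22,23,26,27,30,31): XOR of data positions = 1⊕1⊕0⊕0⊕1⊕0⊕0⊕1⊕1⊕0⊕1⊕1⊕1⊕0⊕1 = 1
p4 (pos 4,5,6,7,12,13,14,15,20,21,22,23,28,29,30,31): XOR of data positions = 1⊕1⊕0⊕0⊕0⊕0⊕0⊕0⊕1⊕0⊕1⊕0⊕0⊕0⊕1 = 1
p8 (pos 8,9,10,11,12,13,14,15,24,25,26,27,28,29,30,31): XOR of data positions = 0⊕0⊕1⊕0⊕0⊕0⊕0⊕0⊕1⊕1⊕1⊕0⊕0⊕0⊕1 = 1
p16 (pos 16,17,18,19,20,21,22,23,24,25,26,27,28,29,30,31): XOR of data positions = 0⊕1⊕1⊕0⊕1⊕0⊕1⊕0⊕1⊕1⊕1⊕0⊕0⊕0⊕1 = 0
Codeword: 1111110100100000011010101110001

1111110100100000011010101110001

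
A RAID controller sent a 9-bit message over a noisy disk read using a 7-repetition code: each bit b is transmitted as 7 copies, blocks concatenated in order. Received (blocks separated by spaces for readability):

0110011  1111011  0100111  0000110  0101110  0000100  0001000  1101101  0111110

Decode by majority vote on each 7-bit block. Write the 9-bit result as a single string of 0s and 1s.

111010011

Block 1 (0110011): 4 ones → 1
Block 2 (1111011): 6 ones → 1
Block 3 (0100111): 4 ones → 1
Block 4 (0000110): 2 ones → 0
Block 5 (0101110): 4 ones → 1
Block 6 (0000100): 1 one → 0
Block 7 (0001000): 1 one → 0
Block 8 (1101101): 5 ones → 1
Block 9 (0111110): 5 ones → 1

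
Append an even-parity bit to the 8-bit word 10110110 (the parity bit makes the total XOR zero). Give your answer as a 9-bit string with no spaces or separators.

XOR of the 8 data bits: 1⊕0⊕1⊕1⊕0⊕1⊕1⊕0 = 1
Parity bit = 1 (so all 9 bits XOR to 0).

101101101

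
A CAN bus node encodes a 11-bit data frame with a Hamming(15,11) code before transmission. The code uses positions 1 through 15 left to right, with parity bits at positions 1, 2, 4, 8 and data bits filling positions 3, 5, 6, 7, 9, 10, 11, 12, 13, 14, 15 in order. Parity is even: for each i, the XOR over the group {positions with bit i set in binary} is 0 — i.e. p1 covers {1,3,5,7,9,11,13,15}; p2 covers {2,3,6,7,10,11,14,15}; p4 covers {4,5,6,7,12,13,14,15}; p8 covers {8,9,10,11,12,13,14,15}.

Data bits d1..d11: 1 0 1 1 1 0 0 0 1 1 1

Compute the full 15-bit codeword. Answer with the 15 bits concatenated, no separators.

111101101000111

Place data at non-parity positions: p1 p2 1 p4 0 1 1 p8 1 0 0 0 1 1 1
p1 (pos 1,3,5,7,9,11,13,15): XOR of data positions = 1⊕0⊕1⊕1⊕0⊕1⊕1 = 1
p2 (pos 2,3,6,7,10,11,14,15): XOR of data positions = 1⊕1⊕1⊕0⊕0⊕1⊕1 = 1
p4 (pos 4,5,6,7,12,13,14,15): XOR of data positions = 0⊕1⊕1⊕0⊕1⊕1⊕1 = 1
p8 (pos 8,9,10,11,12,13,14,15): XOR of data positions = 1⊕0⊕0⊕0⊕1⊕1⊕1 = 0
Codeword: 111101101000111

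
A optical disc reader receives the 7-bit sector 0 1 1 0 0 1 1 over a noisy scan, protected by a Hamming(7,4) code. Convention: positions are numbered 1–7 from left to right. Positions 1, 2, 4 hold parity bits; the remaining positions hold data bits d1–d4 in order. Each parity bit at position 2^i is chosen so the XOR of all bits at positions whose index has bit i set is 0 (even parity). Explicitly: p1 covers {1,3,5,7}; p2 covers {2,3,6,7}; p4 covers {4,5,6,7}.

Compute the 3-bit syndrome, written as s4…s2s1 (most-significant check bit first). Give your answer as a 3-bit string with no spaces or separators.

000

s1 (pos 1,3,5,7): 0⊕1⊕0⊕1 = 0
s2 (pos 2,3,6,7): 1⊕1⊕1⊕1 = 0
s4 (pos 4,5,6,7): 0⊕0⊕1⊕1 = 0
Syndrome s4…s1 = 000 → no error.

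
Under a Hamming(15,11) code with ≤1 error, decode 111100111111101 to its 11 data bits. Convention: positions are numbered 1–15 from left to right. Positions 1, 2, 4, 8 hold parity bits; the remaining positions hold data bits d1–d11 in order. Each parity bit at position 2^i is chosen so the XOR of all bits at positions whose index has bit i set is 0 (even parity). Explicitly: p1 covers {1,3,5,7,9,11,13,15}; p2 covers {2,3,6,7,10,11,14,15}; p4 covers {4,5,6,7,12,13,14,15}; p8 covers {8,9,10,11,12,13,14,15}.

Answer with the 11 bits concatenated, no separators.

10011111001

s1 (pos 1,3,5,7,9,11,13,15): 1⊕1⊕0⊕1⊕1⊕1⊕1⊕1 = 1
s2 (pos 2,3,6,7,10,11,14,15): 1⊕1⊕0⊕1⊕1⊕1⊕0⊕1 = 0
s4 (pos 4,5,6,7,12,13,14,15): 1⊕0⊕0⊕1⊕1⊕1⊕0⊕1 = 1
s8 (pos 8,9,10,11,12,13,14,15): 1⊕1⊕1⊕1⊕1⊕1⊕0⊕1 = 1
Syndrome s8…s1 = 1101 → error at position 13.
Flip position 13: 111100111111101 → 111100111111001
Read data bits from positions 3,5,6,7,9,10,11,12,13,14,15: 10011111001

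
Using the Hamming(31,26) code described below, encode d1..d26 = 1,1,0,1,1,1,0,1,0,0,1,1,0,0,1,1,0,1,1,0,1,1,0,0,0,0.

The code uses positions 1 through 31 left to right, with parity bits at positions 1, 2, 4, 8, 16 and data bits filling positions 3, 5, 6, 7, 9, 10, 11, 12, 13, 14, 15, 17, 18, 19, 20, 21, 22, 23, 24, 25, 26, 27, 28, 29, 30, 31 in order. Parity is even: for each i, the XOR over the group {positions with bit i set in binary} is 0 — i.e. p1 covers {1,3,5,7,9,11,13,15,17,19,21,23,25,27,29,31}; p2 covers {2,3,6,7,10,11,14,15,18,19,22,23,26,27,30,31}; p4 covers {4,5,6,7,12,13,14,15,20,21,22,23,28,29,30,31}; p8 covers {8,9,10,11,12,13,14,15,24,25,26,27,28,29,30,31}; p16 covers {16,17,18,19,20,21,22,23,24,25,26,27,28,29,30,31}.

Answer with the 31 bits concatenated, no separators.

1111101111010011100110110110000

Place data at non-parity positions: p1 p2 1 p4 1 0 1 p8 1 1 0 1 0 0 1 p16 1 0 0 1 1 0 1 1 0 1 1 0 0 0 0
p1 (pos 1,3,5,7,9,11,13,15,17,19,21,23,25,27,29,31): XOR of data positions = 1⊕1⊕1⊕1⊕0⊕0⊕1⊕1⊕0⊕1⊕1⊕0⊕1⊕0⊕0 = 1
p2 (pos 2,3,6,7,10,11,14,15,18,19,22,23,26,27,30,31): XOR of data positions = 1⊕0⊕1⊕1⊕0⊕0⊕1⊕0⊕0⊕0⊕1⊕1⊕1⊕0⊕0 = 1
p4 (pos 4,5,6,7,12,13,14,15,20,21,22,23,28,29,30,31): XOR of data positions = 1⊕0⊕1⊕1⊕0⊕0⊕1⊕1⊕1⊕0⊕1⊕0⊕0⊕0⊕0 = 1
p8 (pos 8,9,10,11,12,13,14,15,24,25,26,27,28,29,30,31): XOR of data positions = 1⊕1⊕0⊕1⊕0⊕0⊕1⊕1⊕0⊕1⊕1⊕0⊕0⊕0⊕0 = 1
p16 (pos 16,17,18,19,20,21,22,23,24,25,26,27,28,29,30,31): XOR of data positions = 1⊕0⊕0⊕1⊕1⊕0⊕1⊕1⊕0⊕1⊕1⊕0⊕0⊕0⊕0 = 1
Codeword: 1111101111010011100110110110000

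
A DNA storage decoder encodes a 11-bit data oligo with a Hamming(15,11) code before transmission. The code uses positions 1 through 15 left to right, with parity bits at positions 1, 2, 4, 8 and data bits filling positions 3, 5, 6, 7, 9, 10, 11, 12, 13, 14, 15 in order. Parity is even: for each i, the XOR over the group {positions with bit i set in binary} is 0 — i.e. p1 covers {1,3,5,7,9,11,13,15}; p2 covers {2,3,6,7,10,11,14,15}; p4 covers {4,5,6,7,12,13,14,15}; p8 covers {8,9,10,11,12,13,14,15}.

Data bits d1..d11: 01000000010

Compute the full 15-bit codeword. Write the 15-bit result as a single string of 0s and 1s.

Place data at non-parity positions: p1 p2 0 p4 1 0 0 p8 0 0 0 0 0 1 0
p1 (pos 1,3,5,7,9,11,13,15): XOR of data positions = 0⊕1⊕0⊕0⊕0⊕0⊕0 = 1
p2 (pos 2,3,6,7,10,11,14,15): XOR of data positions = 0⊕0⊕0⊕0⊕0⊕1⊕0 = 1
p4 (pos 4,5,6,7,12,13,14,15): XOR of data positions = 1⊕0⊕0⊕0⊕0⊕1⊕0 = 0
p8 (pos 8,9,10,11,12,13,14,15): XOR of data positions = 0⊕0⊕0⊕0⊕0⊕1⊕0 = 1
Codeword: 110010010000010

110010010000010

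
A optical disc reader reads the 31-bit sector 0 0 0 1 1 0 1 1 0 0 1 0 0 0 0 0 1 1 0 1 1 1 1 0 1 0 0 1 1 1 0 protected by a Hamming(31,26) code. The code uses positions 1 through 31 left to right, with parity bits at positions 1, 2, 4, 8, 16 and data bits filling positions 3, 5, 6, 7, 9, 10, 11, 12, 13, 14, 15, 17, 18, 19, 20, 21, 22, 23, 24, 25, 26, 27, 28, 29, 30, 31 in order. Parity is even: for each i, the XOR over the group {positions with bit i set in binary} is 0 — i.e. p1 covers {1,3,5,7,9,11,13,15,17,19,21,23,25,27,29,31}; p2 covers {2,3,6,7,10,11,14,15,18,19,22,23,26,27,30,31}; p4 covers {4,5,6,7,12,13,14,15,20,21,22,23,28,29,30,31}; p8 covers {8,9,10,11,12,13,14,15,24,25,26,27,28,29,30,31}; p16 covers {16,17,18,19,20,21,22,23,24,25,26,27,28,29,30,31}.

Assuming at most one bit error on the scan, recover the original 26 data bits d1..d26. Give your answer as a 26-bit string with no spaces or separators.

s1 (pos 1,3,5,7,9,11,13,15,17,19,21,23,25,27,29,31): 0⊕0⊕1⊕1⊕0⊕1⊕0⊕0⊕1⊕0⊕1⊕1⊕1⊕0⊕1⊕0 = 0
s2 (pos 2,3,6,7,10,11,14,15,18,19,22,23,26,27,30,31): 0⊕0⊕0⊕1⊕0⊕1⊕0⊕0⊕1⊕0⊕1⊕1⊕0⊕0⊕1⊕0 = 0
s4 (pos 4,5,6,7,12,13,14,15,20,21,22,23,28,29,30,31): 1⊕1⊕0⊕1⊕0⊕0⊕0⊕0⊕1⊕1⊕1⊕1⊕1⊕1⊕1⊕0 = 0
s8 (pos 8,9,10,11,12,13,14,15,24,25,26,27,28,29,30,31): 1⊕0⊕0⊕1⊕0⊕0⊕0⊕0⊕0⊕1⊕0⊕0⊕1⊕1⊕1⊕0 = 0
s16 (pos 16,17,18,19,20,21,22,23,24,25,26,27,28,29,30,31): 0⊕1⊕1⊕0⊕1⊕1⊕1⊕1⊕0⊕1⊕0⊕0⊕1⊕1⊕1⊕0 = 0
Syndrome s16…s1 = 00000 → no error.
Read data bits from positions 3,5,6,7,9,10,11,12,13,14,15,17,18,19,20,21,22,23,24,25,26,27,28,29,30,31: 01010010000110111101001110

01010010000110111101001110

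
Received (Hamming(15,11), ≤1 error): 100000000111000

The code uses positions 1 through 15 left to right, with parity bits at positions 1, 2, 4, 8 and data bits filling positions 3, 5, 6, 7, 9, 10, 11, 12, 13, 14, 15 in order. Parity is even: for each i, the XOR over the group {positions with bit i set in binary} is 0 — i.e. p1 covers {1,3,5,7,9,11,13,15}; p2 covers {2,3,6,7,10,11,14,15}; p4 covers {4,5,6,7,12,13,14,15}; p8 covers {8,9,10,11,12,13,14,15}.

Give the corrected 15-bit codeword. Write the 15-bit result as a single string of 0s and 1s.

s1 (pos 1,3,5,7,9,11,13,15): 1⊕0⊕0⊕0⊕0⊕1⊕0⊕0 = 0
s2 (pos 2,3,6,7,10,11,14,15): 0⊕0⊕0⊕0⊕1⊕1⊕0⊕0 = 0
s4 (pos 4,5,6,7,12,13,14,15): 0⊕0⊕0⊕0⊕1⊕0⊕0⊕0 = 1
s8 (pos 8,9,10,11,12,13,14,15): 0⊕0⊕1⊕1⊕1⊕0⊕0⊕0 = 1
Syndrome s8…s1 = 1100 → error at position 12.
Flip position 12: 100000000111000 → 100000000110000

100000000110000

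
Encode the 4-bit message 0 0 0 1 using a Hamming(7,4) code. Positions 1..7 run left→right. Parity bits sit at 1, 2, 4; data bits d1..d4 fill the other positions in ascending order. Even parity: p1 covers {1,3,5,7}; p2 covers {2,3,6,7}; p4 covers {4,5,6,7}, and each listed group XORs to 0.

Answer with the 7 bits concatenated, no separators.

Place data at non-parity positions: p1 p2 0 p4 0 0 1
p1 (pos 1,3,5,7): XOR of data positions = 0⊕0⊕1 = 1
p2 (pos 2,3,6,7): XOR of data positions = 0⊕0⊕1 = 1
p4 (pos 4,5,6,7): XOR of data positions = 0⊕0⊕1 = 1
Codeword: 1101001

1101001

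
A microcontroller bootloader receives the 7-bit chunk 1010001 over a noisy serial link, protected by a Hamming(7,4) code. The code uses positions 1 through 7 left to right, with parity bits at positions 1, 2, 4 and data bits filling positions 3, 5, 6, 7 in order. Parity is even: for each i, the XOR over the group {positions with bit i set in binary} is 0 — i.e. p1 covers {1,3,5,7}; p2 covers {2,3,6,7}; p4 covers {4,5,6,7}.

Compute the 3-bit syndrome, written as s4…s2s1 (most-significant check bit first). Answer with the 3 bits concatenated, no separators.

s1 (pos 1,3,5,7): 1⊕1⊕0⊕1 = 1
s2 (pos 2,3,6,7): 0⊕1⊕0⊕1 = 0
s4 (pos 4,5,6,7): 0⊕0⊕0⊕1 = 1
Syndrome s4…s1 = 101 → error at position 5.

101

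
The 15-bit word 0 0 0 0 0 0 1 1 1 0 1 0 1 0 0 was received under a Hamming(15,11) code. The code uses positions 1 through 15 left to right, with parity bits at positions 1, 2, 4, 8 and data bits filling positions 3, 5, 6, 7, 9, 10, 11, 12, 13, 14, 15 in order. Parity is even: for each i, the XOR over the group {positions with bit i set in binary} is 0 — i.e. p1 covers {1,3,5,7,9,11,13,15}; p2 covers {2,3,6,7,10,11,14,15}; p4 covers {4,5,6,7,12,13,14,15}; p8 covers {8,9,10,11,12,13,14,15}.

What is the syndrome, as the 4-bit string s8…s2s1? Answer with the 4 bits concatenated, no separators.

0000

s1 (pos 1,3,5,7,9,11,13,15): 0⊕0⊕0⊕1⊕1⊕1⊕1⊕0 = 0
s2 (pos 2,3,6,7,10,11,14,15): 0⊕0⊕0⊕1⊕0⊕1⊕0⊕0 = 0
s4 (pos 4,5,6,7,12,13,14,15): 0⊕0⊕0⊕1⊕0⊕1⊕0⊕0 = 0
s8 (pos 8,9,10,11,12,13,14,15): 1⊕1⊕0⊕1⊕0⊕1⊕0⊕0 = 0
Syndrome s8…s1 = 0000 → no error.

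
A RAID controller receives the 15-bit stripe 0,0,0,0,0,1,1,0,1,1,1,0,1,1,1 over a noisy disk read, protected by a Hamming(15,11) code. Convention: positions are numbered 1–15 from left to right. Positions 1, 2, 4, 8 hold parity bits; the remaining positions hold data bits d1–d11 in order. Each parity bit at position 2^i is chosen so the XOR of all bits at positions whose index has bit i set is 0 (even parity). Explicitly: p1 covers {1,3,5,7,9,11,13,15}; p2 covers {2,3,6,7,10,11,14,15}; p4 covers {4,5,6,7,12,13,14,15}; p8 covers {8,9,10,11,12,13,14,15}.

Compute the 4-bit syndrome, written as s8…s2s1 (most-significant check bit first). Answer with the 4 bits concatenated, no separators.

s1 (pos 1,3,5,7,9,11,13,15): 0⊕0⊕0⊕1⊕1⊕1⊕1⊕1 = 1
s2 (pos 2,3,6,7,10,11,14,15): 0⊕0⊕1⊕1⊕1⊕1⊕1⊕1 = 0
s4 (pos 4,5,6,7,12,13,14,15): 0⊕0⊕1⊕1⊕0⊕1⊕1⊕1 = 1
s8 (pos 8,9,10,11,12,13,14,15): 0⊕1⊕1⊕1⊕0⊕1⊕1⊕1 = 0
Syndrome s8…s1 = 0101 → error at position 5.

0101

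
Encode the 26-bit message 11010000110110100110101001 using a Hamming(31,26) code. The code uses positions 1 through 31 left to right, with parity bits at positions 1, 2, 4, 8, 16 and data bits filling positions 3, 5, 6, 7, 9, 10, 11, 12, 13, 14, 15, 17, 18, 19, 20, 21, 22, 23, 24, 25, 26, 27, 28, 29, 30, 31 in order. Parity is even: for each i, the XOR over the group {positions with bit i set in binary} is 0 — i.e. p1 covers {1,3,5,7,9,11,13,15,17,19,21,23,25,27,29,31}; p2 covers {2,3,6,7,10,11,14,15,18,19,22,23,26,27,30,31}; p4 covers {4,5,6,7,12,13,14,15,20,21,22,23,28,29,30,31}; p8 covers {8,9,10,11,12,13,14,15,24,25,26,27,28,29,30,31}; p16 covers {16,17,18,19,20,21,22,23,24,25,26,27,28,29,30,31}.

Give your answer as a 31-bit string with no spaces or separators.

1110101000001100110100110101001

Place data at non-parity positions: p1 p2 1 p4 1 0 1 p8 0 0 0 0 1 1 0 p16 1 1 0 1 0 0 1 1 0 1 0 1 0 0 1
p1 (pos 1,3,5,7,9,11,13,15,17,19,21,23,25,27,29,31): XOR of data positions = 1⊕1⊕1⊕0⊕0⊕1⊕0⊕1⊕0⊕0⊕1⊕0⊕0⊕0⊕1 = 1
p2 (pos 2,3,6,7,10,11,14,15,18,19,22,23,26,27,30,31): XOR of data positions = 1⊕0⊕1⊕0⊕0⊕1⊕0⊕1⊕0⊕0⊕1⊕1⊕0⊕0⊕1 = 1
p4 (pos 4,5,6,7,12,13,14,15,20,21,22,23,28,29,30,31): XOR of data positions = 1⊕0⊕1⊕0⊕1⊕1⊕0⊕1⊕0⊕0⊕1⊕1⊕0⊕0⊕1 = 0
p8 (pos 8,9,10,11,12,13,14,15,24,25,26,27,28,29,30,31): XOR of data positions = 0⊕0⊕0⊕0⊕1⊕1⊕0⊕1⊕0⊕1⊕0⊕1⊕0⊕0⊕1 = 0
p16 (pos 16,17,18,19,20,21,22,23,24,25,26,27,28,29,30,31): XOR of data positions = 1⊕1⊕0⊕1⊕0⊕0⊕1⊕1⊕0⊕1⊕0⊕1⊕0⊕0⊕1 = 0
Codeword: 1110101000001100110100110101001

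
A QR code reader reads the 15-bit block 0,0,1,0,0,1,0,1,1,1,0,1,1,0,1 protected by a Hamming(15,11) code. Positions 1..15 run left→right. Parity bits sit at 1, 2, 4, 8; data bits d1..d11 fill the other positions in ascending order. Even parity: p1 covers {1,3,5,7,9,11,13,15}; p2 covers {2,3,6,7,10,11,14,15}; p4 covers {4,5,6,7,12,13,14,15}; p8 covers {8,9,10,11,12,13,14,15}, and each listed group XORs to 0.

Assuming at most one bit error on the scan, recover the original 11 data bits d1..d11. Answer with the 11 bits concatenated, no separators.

s1 (pos 1,3,5,7,9,11,13,15): 0⊕1⊕0⊕0⊕1⊕0⊕1⊕1 = 0
s2 (pos 2,3,6,7,10,11,14,15): 0⊕1⊕1⊕0⊕1⊕0⊕0⊕1 = 0
s4 (pos 4,5,6,7,12,13,14,15): 0⊕0⊕1⊕0⊕1⊕1⊕0⊕1 = 0
s8 (pos 8,9,10,11,12,13,14,15): 1⊕1⊕1⊕0⊕1⊕1⊕0⊕1 = 0
Syndrome s8…s1 = 0000 → no error.
Read data bits from positions 3,5,6,7,9,10,11,12,13,14,15: 10101101101

10101101101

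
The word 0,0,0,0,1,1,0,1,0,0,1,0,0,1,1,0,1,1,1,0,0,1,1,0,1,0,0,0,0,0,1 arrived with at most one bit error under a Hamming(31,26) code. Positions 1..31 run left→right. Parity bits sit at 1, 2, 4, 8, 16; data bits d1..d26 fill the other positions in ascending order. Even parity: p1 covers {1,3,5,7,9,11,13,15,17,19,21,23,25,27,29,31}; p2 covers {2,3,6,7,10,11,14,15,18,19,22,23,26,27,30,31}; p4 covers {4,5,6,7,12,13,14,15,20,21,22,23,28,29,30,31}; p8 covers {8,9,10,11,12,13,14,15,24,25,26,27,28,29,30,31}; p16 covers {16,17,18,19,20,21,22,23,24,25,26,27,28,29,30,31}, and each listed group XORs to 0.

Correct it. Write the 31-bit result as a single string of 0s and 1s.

0000110100100110111000101000001

s1 (pos 1,3,5,7,9,11,13,15,17,19,21,23,25,27,29,31): 0⊕0⊕1⊕0⊕0⊕1⊕0⊕1⊕1⊕1⊕0⊕1⊕1⊕0⊕0⊕1 = 0
s2 (pos 2,3,6,7,10,11,14,15,18,19,22,23,26,27,30,31): 0⊕0⊕1⊕0⊕0⊕1⊕1⊕1⊕1⊕1⊕1⊕1⊕0⊕0⊕0⊕1 = 1
s4 (pos 4,5,6,7,12,13,14,15,20,21,22,23,28,29,30,31): 0⊕1⊕1⊕0⊕0⊕0⊕1⊕1⊕0⊕0⊕1⊕1⊕0⊕0⊕0⊕1 = 1
s8 (pos 8,9,10,11,12,13,14,15,24,25,26,27,28,29,30,31): 1⊕0⊕0⊕1⊕0⊕0⊕1⊕1⊕0⊕1⊕0⊕0⊕0⊕0⊕0⊕1 = 0
s16 (pos 16,17,18,19,20,21,22,23,24,25,26,27,28,29,30,31): 0⊕1⊕1⊕1⊕0⊕0⊕1⊕1⊕0⊕1⊕0⊕0⊕0⊕0⊕0⊕1 = 1
Syndrome s16…s1 = 10110 → error at position 22.
Flip position 22: 0000110100100110111001101000001 → 0000110100100110111000101000001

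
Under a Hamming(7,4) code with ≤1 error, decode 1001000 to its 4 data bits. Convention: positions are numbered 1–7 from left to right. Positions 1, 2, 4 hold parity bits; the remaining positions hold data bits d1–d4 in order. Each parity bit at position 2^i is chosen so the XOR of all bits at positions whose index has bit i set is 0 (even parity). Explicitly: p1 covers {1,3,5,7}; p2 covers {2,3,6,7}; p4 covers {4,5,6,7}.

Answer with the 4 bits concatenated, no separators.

s1 (pos 1,3,5,7): 1⊕0⊕0⊕0 = 1
s2 (pos 2,3,6,7): 0⊕0⊕0⊕0 = 0
s4 (pos 4,5,6,7): 1⊕0⊕0⊕0 = 1
Syndrome s4…s1 = 101 → error at position 5.
Flip position 5: 1001000 → 1001100
Read data bits from positions 3,5,6,7: 0100

0100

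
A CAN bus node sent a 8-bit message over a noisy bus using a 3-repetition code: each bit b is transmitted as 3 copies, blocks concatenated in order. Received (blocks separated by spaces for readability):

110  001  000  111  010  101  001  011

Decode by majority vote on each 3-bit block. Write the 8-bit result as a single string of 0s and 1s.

Block 1 (110): 2 ones → 1
Block 2 (001): 1 one → 0
Block 3 (000): 0 ones → 0
Block 4 (111): 3 ones → 1
Block 5 (010): 1 one → 0
Block 6 (101): 2 ones → 1
Block 7 (001): 1 one → 0
Block 8 (011): 2 ones → 1

10010101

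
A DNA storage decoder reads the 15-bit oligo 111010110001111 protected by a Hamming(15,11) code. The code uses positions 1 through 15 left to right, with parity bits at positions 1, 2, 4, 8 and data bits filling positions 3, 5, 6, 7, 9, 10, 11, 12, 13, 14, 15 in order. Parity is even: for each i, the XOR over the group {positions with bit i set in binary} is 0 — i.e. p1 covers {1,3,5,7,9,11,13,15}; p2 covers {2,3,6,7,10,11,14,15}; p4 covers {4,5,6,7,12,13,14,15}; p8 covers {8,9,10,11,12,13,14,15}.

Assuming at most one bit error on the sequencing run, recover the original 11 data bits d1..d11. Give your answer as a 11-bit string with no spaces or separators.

s1 (pos 1,3,5,7,9,11,13,15): 1⊕1⊕1⊕1⊕0⊕0⊕1⊕1 = 0
s2 (pos 2,3,6,7,10,11,14,15): 1⊕1⊕0⊕1⊕0⊕0⊕1⊕1 = 1
s4 (pos 4,5,6,7,12,13,14,15): 0⊕1⊕0⊕1⊕1⊕1⊕1⊕1 = 0
s8 (pos 8,9,10,11,12,13,14,15): 1⊕0⊕0⊕0⊕1⊕1⊕1⊕1 = 1
Syndrome s8…s1 = 1010 → error at position 10.
Flip position 10: 111010110001111 → 111010110101111
Read data bits from positions 3,5,6,7,9,10,11,12,13,14,15: 11010101111

11010101111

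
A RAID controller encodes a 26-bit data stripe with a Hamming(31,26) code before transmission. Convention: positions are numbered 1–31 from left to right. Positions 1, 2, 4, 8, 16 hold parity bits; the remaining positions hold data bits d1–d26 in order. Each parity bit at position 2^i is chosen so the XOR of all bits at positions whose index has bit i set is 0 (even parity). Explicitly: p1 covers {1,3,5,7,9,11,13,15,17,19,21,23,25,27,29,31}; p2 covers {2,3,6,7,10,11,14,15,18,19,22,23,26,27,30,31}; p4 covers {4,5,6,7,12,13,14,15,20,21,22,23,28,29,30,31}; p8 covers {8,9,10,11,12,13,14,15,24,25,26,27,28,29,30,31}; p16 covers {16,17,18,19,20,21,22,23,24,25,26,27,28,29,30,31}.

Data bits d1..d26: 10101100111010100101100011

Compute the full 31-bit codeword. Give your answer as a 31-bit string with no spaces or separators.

Place data at non-parity positions: p1 p2 1 p4 0 1 0 p8 1 1 0 0 1 1 1 p16 0 1 0 1 0 0 1 0 1 1 0 0 0 1 1
p1 (pos 1,3,5,7,9,11,13,15,17,19,21,23,25,27,29,31): XOR of data positions = 1⊕0⊕0⊕1⊕0⊕1⊕1⊕0⊕0⊕0⊕1⊕1⊕0⊕0⊕1 = 1
p2 (pos 2,3,6,7,10,11,14,15,18,19,22,23,26,27,30,31): XOR of data positions = 1⊕1⊕0⊕1⊕0⊕1⊕1⊕1⊕0⊕0⊕1⊕1⊕0⊕1⊕1 = 0
p4 (pos 4,5,6,7,12,13,14,15,20,21,22,23,28,29,30,31): XOR of data positions = 0⊕1⊕0⊕0⊕1⊕1⊕1⊕1⊕0⊕0⊕1⊕0⊕0⊕1⊕1 = 0
p8 (pos 8,9,10,11,12,13,14,15,24,25,26,27,28,29,30,31): XOR of data positions = 1⊕1⊕0⊕0⊕1⊕1⊕1⊕0⊕1⊕1⊕0⊕0⊕0⊕1⊕1 = 1
p16 (pos 16,17,18,19,20,21,22,23,24,25,26,27,28,29,30,31): XOR of data positions = 0⊕1⊕0⊕1⊕0⊕0⊕1⊕0⊕1⊕1⊕0⊕0⊕0⊕1⊕1 = 1
Codeword: 1010010111001111010100101100011

1010010111001111010100101100011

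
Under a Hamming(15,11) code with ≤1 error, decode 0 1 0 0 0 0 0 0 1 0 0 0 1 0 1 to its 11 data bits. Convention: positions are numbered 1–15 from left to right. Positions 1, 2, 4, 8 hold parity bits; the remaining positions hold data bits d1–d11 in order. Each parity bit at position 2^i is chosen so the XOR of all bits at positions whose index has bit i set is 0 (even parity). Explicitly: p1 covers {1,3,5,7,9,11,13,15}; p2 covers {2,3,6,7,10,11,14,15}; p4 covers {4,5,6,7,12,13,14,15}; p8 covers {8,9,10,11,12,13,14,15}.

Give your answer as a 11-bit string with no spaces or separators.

00000000101

s1 (pos 1,3,5,7,9,11,13,15): 0⊕0⊕0⊕0⊕1⊕0⊕1⊕1 = 1
s2 (pos 2,3,6,7,10,11,14,15): 1⊕0⊕0⊕0⊕0⊕0⊕0⊕1 = 0
s4 (pos 4,5,6,7,12,13,14,15): 0⊕0⊕0⊕0⊕0⊕1⊕0⊕1 = 0
s8 (pos 8,9,10,11,12,13,14,15): 0⊕1⊕0⊕0⊕0⊕1⊕0⊕1 = 1
Syndrome s8…s1 = 1001 → error at position 9.
Flip position 9: 010000001000101 → 010000000000101
Read data bits from positions 3,5,6,7,9,10,11,12,13,14,15: 00000000101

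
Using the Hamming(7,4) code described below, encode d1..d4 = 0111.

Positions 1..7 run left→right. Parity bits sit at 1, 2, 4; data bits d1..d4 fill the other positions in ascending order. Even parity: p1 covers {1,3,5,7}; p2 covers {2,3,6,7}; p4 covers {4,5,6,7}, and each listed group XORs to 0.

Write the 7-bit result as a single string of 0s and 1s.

0001111

Place data at non-parity positions: p1 p2 0 p4 1 1 1
p1 (pos 1,3,5,7): XOR of data positions = 0⊕1⊕1 = 0
p2 (pos 2,3,6,7): XOR of data positions = 0⊕1⊕1 = 0
p4 (pos 4,5,6,7): XOR of data positions = 1⊕1⊕1 = 1
Codeword: 0001111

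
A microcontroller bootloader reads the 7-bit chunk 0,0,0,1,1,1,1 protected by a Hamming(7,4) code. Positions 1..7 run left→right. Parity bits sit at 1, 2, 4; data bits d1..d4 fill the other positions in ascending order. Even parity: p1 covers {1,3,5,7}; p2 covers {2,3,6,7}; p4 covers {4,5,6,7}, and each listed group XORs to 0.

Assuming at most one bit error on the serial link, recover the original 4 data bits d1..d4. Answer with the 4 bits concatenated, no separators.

s1 (pos 1,3,5,7): 0⊕0⊕1⊕1 = 0
s2 (pos 2,3,6,7): 0⊕0⊕1⊕1 = 0
s4 (pos 4,5,6,7): 1⊕1⊕1⊕1 = 0
Syndrome s4…s1 = 000 → no error.
Read data bits from positions 3,5,6,7: 0111

0111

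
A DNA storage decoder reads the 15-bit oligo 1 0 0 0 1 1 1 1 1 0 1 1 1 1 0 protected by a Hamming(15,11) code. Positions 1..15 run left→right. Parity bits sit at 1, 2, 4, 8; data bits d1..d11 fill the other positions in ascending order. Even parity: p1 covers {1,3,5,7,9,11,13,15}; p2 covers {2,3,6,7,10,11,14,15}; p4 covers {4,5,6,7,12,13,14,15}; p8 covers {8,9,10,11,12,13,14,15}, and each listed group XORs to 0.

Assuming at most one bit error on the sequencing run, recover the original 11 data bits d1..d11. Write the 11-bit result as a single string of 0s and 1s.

01111011110

s1 (pos 1,3,5,7,9,11,13,15): 1⊕0⊕1⊕1⊕1⊕1⊕1⊕0 = 0
s2 (pos 2,3,6,7,10,11,14,15): 0⊕0⊕1⊕1⊕0⊕1⊕1⊕0 = 0
s4 (pos 4,5,6,7,12,13,14,15): 0⊕1⊕1⊕1⊕1⊕1⊕1⊕0 = 0
s8 (pos 8,9,10,11,12,13,14,15): 1⊕1⊕0⊕1⊕1⊕1⊕1⊕0 = 0
Syndrome s8…s1 = 0000 → no error.
Read data bits from positions 3,5,6,7,9,10,11,12,13,14,15: 01111011110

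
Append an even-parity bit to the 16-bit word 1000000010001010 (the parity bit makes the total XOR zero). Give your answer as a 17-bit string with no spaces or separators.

10000000100010100

XOR of the 16 data bits: 1⊕0⊕0⊕0⊕0⊕0⊕0⊕0⊕1⊕0⊕0⊕0⊕1⊕0⊕1⊕0 = 0
Parity bit = 0 (so all 17 bits XOR to 0).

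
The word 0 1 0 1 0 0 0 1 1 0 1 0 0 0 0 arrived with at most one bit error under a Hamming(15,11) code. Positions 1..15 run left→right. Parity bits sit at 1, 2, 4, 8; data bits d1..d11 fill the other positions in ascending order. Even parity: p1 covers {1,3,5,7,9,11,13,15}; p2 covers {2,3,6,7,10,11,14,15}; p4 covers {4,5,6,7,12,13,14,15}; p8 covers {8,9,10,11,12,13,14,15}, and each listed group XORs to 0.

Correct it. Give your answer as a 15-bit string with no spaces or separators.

010100011011000

s1 (pos 1,3,5,7,9,11,13,15): 0⊕0⊕0⊕0⊕1⊕1⊕0⊕0 = 0
s2 (pos 2,3,6,7,10,11,14,15): 1⊕0⊕0⊕0⊕0⊕1⊕0⊕0 = 0
s4 (pos 4,5,6,7,12,13,14,15): 1⊕0⊕0⊕0⊕0⊕0⊕0⊕0 = 1
s8 (pos 8,9,10,11,12,13,14,15): 1⊕1⊕0⊕1⊕0⊕0⊕0⊕0 = 1
Syndrome s8…s1 = 1100 → error at position 12.
Flip position 12: 010100011010000 → 010100011011000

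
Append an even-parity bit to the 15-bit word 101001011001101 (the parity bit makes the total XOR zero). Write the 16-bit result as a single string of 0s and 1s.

XOR of the 15 data bits: 1⊕0⊕1⊕0⊕0⊕1⊕0⊕1⊕1⊕0⊕0⊕1⊕1⊕0⊕1 = 0
Parity bit = 0 (so all 16 bits XOR to 0).

1010010110011010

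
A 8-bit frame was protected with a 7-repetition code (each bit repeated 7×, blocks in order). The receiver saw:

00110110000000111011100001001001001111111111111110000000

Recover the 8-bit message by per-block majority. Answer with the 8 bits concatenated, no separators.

Block 1 (0011011): 4 ones → 1
Block 2 (0000000): 0 ones → 0
Block 3 (1110111): 6 ones → 1
Block 4 (0000100): 1 one → 0
Block 5 (1001001): 3 ones → 0
Block 6 (1111111): 7 ones → 1
Block 7 (1111111): 7 ones → 1
Block 8 (0000000): 0 ones → 0

10100110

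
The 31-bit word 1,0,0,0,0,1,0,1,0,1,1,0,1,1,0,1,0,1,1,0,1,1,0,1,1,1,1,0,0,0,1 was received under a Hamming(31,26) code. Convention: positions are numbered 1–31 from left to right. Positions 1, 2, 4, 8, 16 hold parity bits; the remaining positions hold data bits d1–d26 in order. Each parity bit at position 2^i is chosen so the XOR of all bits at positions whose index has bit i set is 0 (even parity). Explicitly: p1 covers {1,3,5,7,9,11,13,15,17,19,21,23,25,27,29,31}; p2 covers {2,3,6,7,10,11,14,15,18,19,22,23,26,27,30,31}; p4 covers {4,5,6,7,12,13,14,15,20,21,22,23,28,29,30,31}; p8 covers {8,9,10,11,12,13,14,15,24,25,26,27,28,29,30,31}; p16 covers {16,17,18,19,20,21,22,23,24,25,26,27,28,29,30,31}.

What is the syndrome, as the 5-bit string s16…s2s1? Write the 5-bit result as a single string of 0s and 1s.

s1 (pos 1,3,5,7,9,11,13,15,17,19,21,23,25,27,29,31): 1⊕0⊕0⊕0⊕0⊕1⊕1⊕0⊕0⊕1⊕1⊕0⊕1⊕1⊕0⊕1 = 0
s2 (pos 2,3,6,7,10,11,14,15,18,19,22,23,26,27,30,31): 0⊕0⊕1⊕0⊕1⊕1⊕1⊕0⊕1⊕1⊕1⊕0⊕1⊕1⊕0⊕1 = 0
s4 (pos 4,5,6,7,12,13,14,15,20,21,22,23,28,29,30,31): 0⊕0⊕1⊕0⊕0⊕1⊕1⊕0⊕0⊕1⊕1⊕0⊕0⊕0⊕0⊕1 = 0
s8 (pos 8,9,10,11,12,13,14,15,24,25,26,27,28,29,30,31): 1⊕0⊕1⊕1⊕0⊕1⊕1⊕0⊕1⊕1⊕1⊕1⊕0⊕0⊕0⊕1 = 0
s16 (pos 16,17,18,19,20,21,22,23,24,25,26,27,28,29,30,31): 1⊕0⊕1⊕1⊕0⊕1⊕1⊕0⊕1⊕1⊕1⊕1⊕0⊕0⊕0⊕1 = 0
Syndrome s16…s1 = 00000 → no error.

00000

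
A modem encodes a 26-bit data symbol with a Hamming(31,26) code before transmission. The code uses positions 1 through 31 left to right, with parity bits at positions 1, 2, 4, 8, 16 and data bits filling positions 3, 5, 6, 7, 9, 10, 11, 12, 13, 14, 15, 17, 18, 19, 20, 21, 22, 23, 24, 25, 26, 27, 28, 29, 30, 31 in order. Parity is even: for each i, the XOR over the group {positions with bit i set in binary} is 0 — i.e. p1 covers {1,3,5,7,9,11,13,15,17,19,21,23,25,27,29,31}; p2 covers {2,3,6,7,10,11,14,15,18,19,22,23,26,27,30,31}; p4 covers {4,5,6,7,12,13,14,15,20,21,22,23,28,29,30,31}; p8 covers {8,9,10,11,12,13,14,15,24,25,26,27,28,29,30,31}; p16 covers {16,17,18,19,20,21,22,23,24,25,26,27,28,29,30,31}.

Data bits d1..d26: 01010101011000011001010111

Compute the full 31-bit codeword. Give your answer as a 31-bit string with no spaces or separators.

0000101101010111000011001010111

Place data at non-parity positions: p1 p2 0 p4 1 0 1 p8 0 1 0 1 0 1 1 p16 0 0 0 0 1 1 0 0 1 0 1 0 1 1 1
p1 (pos 1,3,5,7,9,11,13,15,17,19,21,23,25,27,29,31): XOR of data positions = 0⊕1⊕1⊕0⊕0⊕0⊕1⊕0⊕0⊕1⊕0⊕1⊕1⊕1⊕1 = 0
p2 (pos 2,3,6,7,10,11,14,15,18,19,22,23,26,27,30,31): XOR of data positions = 0⊕0⊕1⊕1⊕0⊕1⊕1⊕0⊕0⊕1⊕0⊕0⊕1⊕1⊕1 = 0
p4 (pos 4,5,6,7,12,13,14,15,20,21,22,23,28,29,30,31): XOR of data positions = 1⊕0⊕1⊕1⊕0⊕1⊕1⊕0⊕1⊕1⊕0⊕0⊕1⊕1⊕1 = 0
p8 (pos 8,9,10,11,12,13,14,15,24,25,26,27,28,29,30,31): XOR of data positions = 0⊕1⊕0⊕1⊕0⊕1⊕1⊕0⊕1⊕0⊕1⊕0⊕1⊕1⊕1 = 1
p16 (pos 16,17,18,19,20,21,22,23,24,25,26,27,28,29,30,31): XOR of data positions = 0⊕0⊕0⊕0⊕1⊕1⊕0⊕0⊕1⊕0⊕1⊕0⊕1⊕1⊕1 = 1
Codeword: 0000101101010111000011001010111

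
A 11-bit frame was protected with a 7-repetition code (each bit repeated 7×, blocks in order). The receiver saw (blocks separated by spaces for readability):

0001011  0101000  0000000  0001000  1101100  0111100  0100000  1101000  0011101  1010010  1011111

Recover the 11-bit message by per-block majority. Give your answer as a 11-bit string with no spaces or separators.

00001100101

Block 1 (0001011): 3 ones → 0
Block 2 (0101000): 2 ones → 0
Block 3 (0000000): 0 ones → 0
Block 4 (0001000): 1 one → 0
Block 5 (1101100): 4 ones → 1
Block 6 (0111100): 4 ones → 1
Block 7 (0100000): 1 one → 0
Block 8 (1101000): 3 ones → 0
Block 9 (0011101): 4 ones → 1
Block 10 (1010010): 3 ones → 0
Block 11 (1011111): 6 ones → 1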